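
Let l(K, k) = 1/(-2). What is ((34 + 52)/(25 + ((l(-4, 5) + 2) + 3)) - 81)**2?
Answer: 21224449/3481 ≈ 6097.2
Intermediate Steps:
l(K, k) = -1/2
((34 + 52)/(25 + ((l(-4, 5) + 2) + 3)) - 81)**2 = ((34 + 52)/(25 + ((-1/2 + 2) + 3)) - 81)**2 = (86/(25 + (3/2 + 3)) - 81)**2 = (86/(25 + 9/2) - 81)**2 = (86/(59/2) - 81)**2 = (86*(2/59) - 81)**2 = (172/59 - 81)**2 = (-4607/59)**2 = 21224449/3481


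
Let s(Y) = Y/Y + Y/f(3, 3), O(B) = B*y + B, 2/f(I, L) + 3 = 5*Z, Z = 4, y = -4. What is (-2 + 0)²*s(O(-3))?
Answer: 310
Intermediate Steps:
f(I, L) = 2/17 (f(I, L) = 2/(-3 + 5*4) = 2/(-3 + 20) = 2/17)
O(B) = -3*B (O(B) = B*(-4) + B = -4*B + B = -3*B)
s(Y) = 1 + 17*Y/2 (s(Y) = Y/Y + Y/(2/17) = 1 + Y*(17/2) = 1 + 17*Y/2)
(-2 + 0)²*s(O(-3)) = (-2 + 0)²*(1 + 17*(-3*(-3))/2) = (-2)²*(1 + (17/2)*9) = 4*(1 + 153/2) = 4*(155/2) = 310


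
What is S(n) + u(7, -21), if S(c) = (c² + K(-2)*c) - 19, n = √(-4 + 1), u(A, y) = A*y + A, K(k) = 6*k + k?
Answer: -162 - 14*I*√3 ≈ -162.0 - 24.249*I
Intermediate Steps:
K(k) = 7*k
u(A, y) = A + A*y
n = I*√3 (n = √(-3) = I*√3 ≈ 1.732*I)
S(c) = -19 + c² - 14*c (S(c) = (c² + (7*(-2))*c) - 19 = (c² - 14*c) - 19 = -19 + c² - 14*c)
S(n) + u(7, -21) = (-19 + (I*√3)² - 14*I*√3) + 7*(1 - 21) = (-19 - 3 - 14*I*√3) + 7*(-20) = (-22 - 14*I*√3) - 140 = -162 - 14*I*√3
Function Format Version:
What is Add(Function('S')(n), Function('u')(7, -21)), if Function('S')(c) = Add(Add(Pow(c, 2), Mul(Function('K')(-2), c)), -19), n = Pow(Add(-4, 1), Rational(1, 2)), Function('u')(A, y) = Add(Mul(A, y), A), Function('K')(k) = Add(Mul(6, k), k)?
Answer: Add(-162, Mul(-14, I, Pow(3, Rational(1, 2)))) ≈ Add(-162.00, Mul(-24.249, I))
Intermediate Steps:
Function('K')(k) = Mul(7, k)
Function('u')(A, y) = Add(A, Mul(A, y))
n = Mul(I, Pow(3, Rational(1, 2))) (n = Pow(-3, Rational(1, 2)) = Mul(I, Pow(3, Rational(1, 2))) ≈ Mul(1.7320, I))
Function('S')(c) = Add(-19, Pow(c, 2), Mul(-14, c)) (Function('S')(c) = Add(Add(Pow(c, 2), Mul(Mul(7, -2), c)), -19) = Add(Add(Pow(c, 2), Mul(-14, c)), -19) = Add(-19, Pow(c, 2), Mul(-14, c)))
Add(Function('S')(n), Function('u')(7, -21)) = Add(Add(-19, Pow(Mul(I, Pow(3, Rational(1, 2))), 2), Mul(-14, Mul(I, Pow(3, Rational(1, 2))))), Mul(7, Add(1, -21))) = Add(Add(-19, -3, Mul(-14, I, Pow(3, Rational(1, 2)))), Mul(7, -20)) = Add(Add(-22, Mul(-14, I, Pow(3, Rational(1, 2)))), -140) = Add(-162, Mul(-14, I, Pow(3, Rational(1, 2))))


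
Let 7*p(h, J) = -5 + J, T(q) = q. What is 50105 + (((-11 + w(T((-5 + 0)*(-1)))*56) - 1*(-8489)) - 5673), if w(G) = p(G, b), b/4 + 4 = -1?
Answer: 52710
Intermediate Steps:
b = -20 (b = -16 + 4*(-1) = -16 - 4 = -20)
p(h, J) = -5/7 + J/7 (p(h, J) = (-5 + J)/7 = -5/7 + J/7)
w(G) = -25/7 (w(G) = -5/7 + (1/7)*(-20) = -5/7 - 20/7 = -25/7)
50105 + (((-11 + w(T((-5 + 0)*(-1)))*56) - 1*(-8489)) - 5673) = 50105 + (((-11 - 25/7*56) - 1*(-8489)) - 5673) = 50105 + (((-11 - 200) + 8489) - 5673) = 50105 + ((-211 + 8489) - 5673) = 50105 + (8278 - 5673) = 50105 + 2605 = 52710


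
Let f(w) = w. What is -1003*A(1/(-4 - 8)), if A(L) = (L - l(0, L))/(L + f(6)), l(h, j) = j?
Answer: 0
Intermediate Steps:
A(L) = 0 (A(L) = (L - L)/(L + 6) = 0/(6 + L) = 0)
-1003*A(1/(-4 - 8)) = -1003*0 = 0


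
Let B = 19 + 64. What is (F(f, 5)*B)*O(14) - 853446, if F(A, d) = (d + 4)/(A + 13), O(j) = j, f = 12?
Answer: -21325692/25 ≈ -8.5303e+5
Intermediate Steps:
F(A, d) = (4 + d)/(13 + A)
B = 83
(F(f, 5)*B)*O(14) - 853446 = (((4 + 5)/(13 + 12))*83)*14 - 853446 = ((9/25)*83)*14 - 853446 = (747/25)*14 - 853446 = 10458/25 - 853446 = -21325692/25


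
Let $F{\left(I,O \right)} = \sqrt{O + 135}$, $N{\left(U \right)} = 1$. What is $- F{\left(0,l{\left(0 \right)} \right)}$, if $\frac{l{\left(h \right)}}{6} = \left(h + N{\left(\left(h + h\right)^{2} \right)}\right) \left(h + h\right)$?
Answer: $- 3 \sqrt{15} \approx -11.619$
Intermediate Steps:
$l{\left(h \right)} = 12 h \left(1 + h\right)$ ($l{\left(h \right)} = 6 \left(h + 1\right) \left(h + h\right) = 6 \left(1 + h\right) 2 h = 6 \cdot 2 h \left(1 + h\right) = 12 h \left(1 + h\right)$)
$F{\left(I,O \right)} = \sqrt{135 + O}$
$- F{\left(0,l{\left(0 \right)} \right)} = - \sqrt{135 + 12 \cdot 0 \left(1 + 0\right)} = - \sqrt{135 + 12 \cdot 0 \cdot 1} = - \sqrt{135 + 0} = - \sqrt{135} = - 3 \sqrt{15}$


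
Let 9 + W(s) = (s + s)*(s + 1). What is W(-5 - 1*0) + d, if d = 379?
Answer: 410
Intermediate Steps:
W(s) = -9 + 2*s*(1 + s) (W(s) = -9 + (s + s)*(s + 1) = -9 + (2*s)*(1 + s) = -9 + 2*s*(1 + s))
W(-5 - 1*0) + d = (-9 + 2*(-5 - 1*0) + 2*(-5 - 1*0)²) + 379 = (-9 + 2*(-5 + 0) + 2*(-5 + 0)²) + 379 = (-9 + 2*(-5) + 2*(-5)²) + 379 = (-9 - 10 + 2*25) + 379 = (-9 - 10 + 50) + 379 = 31 + 379 = 410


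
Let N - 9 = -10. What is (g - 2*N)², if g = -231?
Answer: 52441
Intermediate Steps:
N = -1 (N = 9 - 10 = -1)
(g - 2*N)² = (-231 - 2*(-1))² = (-231 + 2)² = (-229)² = 52441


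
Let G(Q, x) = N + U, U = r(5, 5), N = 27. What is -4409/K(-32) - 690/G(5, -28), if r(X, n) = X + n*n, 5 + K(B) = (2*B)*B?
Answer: -553661/38817 ≈ -14.263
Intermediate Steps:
K(B) = -5 + 2*B**2 (K(B) = -5 + (2*B)*B = -5 + 2*B**2)
r(X, n) = X + n**2
U = 30 (U = 5 + 5**2 = 5 + 25 = 30)
G(Q, x) = 57 (G(Q, x) = 27 + 30 = 57)
-4409/K(-32) - 690/G(5, -28) = -4409/(-5 + 2*(-32)**2) - 690/57 = -4409/(-5 + 2*1024) - 690*1/57 = -4409/(-5 + 2048) - 230/19 = -4409/2043 - 230/19 = -553661/38817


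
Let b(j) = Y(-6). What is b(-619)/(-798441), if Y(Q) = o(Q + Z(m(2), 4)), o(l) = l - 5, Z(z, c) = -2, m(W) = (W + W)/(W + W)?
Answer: 13/798441 ≈ 1.6282e-5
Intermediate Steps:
m(W) = 1 (m(W) = (2*W)/((2*W)) = (2*W)*(1/(2*W)) = 1)
o(l) = -5 + l
Y(Q) = -7 + Q (Y(Q) = -5 + (Q - 2) = -5 + (-2 + Q) = -7 + Q)
b(j) = -13 (b(j) = -7 - 6 = -13)
b(-619)/(-798441) = -13/(-798441) = -13*(-1/798441) = 13/798441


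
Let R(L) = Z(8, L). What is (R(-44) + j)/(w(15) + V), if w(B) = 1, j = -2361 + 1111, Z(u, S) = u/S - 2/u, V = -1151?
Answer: 55019/50600 ≈ 1.0873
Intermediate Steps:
Z(u, S) = -2/u + u/S
R(L) = -¼ + 8/L (R(L) = -2/8 + 8/L = -2*⅛ + 8/L = -¼ + 8/L)
j = -1250
(R(-44) + j)/(w(15) + V) = ((¼)*(32 - 1*(-44))/(-44) - 1250)/(1 - 1151) = ((¼)*(-1/44)*(32 + 44) - 1250)/(-1150) = ((¼)*(-1/44)*76 - 1250)*(-1/1150) = (-19/44 - 1250)*(-1/1150) = -55019/44*(-1/1150) = 55019/50600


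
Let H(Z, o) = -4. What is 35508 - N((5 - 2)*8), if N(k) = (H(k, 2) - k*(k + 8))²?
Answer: -560476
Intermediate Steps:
N(k) = (-4 - k*(8 + k))² (N(k) = (-4 - k*(k + 8))² = (-4 - k*(8 + k))²)
35508 - N((5 - 2)*8) = 35508 - (4 + ((5 - 2)*8)² + 8*((5 - 2)*8))² = 35508 - (4 + (3*8)² + 8*(3*8))² = 35508 - (4 + 24² + 8*24)² = 35508 - (4 + 576 + 192)² = 35508 - 1*772² = 35508 - 1*595984 = 35508 - 595984 = -560476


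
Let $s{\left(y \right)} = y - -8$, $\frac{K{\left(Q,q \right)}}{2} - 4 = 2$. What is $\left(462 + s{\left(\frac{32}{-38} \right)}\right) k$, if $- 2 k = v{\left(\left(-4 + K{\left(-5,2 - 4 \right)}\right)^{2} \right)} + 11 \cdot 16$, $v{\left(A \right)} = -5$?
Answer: $-40113$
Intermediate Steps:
$K{\left(Q,q \right)} = 12$ ($K{\left(Q,q \right)} = 8 + 2 \cdot 2 = 8 + 4 = 12$)
$s{\left(y \right)} = 8 + y$ ($s{\left(y \right)} = y + 8 = 8 + y$)
$k = - \frac{171}{2}$ ($k = - \frac{-5 + 11 \cdot 16}{2} = - \frac{-5 + 176}{2} = \left(- \frac{1}{2}\right) 171 = - \frac{171}{2} \approx -85.5$)
$\left(462 + s{\left(\frac{32}{-38} \right)}\right) k = \left(462 + \left(8 + \frac{32}{-38}\right)\right) \left(- \frac{171}{2}\right) = \left(462 + \left(8 + 32 \left(- \frac{1}{38}\right)\right)\right) \left(- \frac{171}{2}\right) = \left(462 + \left(8 - \frac{16}{19}\right)\right) \left(- \frac{171}{2}\right) = \left(462 + \frac{136}{19}\right) \left(- \frac{171}{2}\right) = \frac{8914}{19} \left(- \frac{171}{2}\right) = -40113$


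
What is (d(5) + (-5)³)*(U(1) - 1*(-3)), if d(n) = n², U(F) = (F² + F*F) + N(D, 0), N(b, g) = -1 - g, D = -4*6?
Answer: -400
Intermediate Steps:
D = -24
U(F) = -1 + 2*F² (U(F) = (F² + F*F) + (-1 - 1*0) = (F² + F²) + (-1 + 0) = 2*F² - 1 = -1 + 2*F²)
(d(5) + (-5)³)*(U(1) - 1*(-3)) = (5² + (-5)³)*((-1 + 2*1²) - 1*(-3)) = (25 - 125)*((-1 + 2*1) + 3) = -100*((-1 + 2) + 3) = -100*(1 + 3) = -100*4 = -400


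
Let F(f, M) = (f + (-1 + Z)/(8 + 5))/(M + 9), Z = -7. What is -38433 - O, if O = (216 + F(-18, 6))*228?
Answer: -5680873/65 ≈ -87398.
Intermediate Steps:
F(f, M) = (-8/13 + f)/(9 + M) (F(f, M) = (f + (-1 - 7)/(8 + 5))/(M + 9) = (f - 8/13)/(9 + M) = (-8/13 + f)/(9 + M))
O = 3182728/65 (O = (216 + (-8/13 - 18)/(9 + 6))*228 = (216 - 242/13/15)*228 = (216 + (1/15)*(-242/13))*228 = (216 - 242/195)*228 = (41878/195)*228 = 3182728/65 ≈ 48965.)
-38433 - O = -38433 - 1*3182728/65 = -38433 - 3182728/65 = -5680873/65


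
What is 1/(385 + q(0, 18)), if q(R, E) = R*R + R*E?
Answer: 1/385 ≈ 0.0025974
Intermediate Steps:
q(R, E) = R² + E*R
1/(385 + q(0, 18)) = 1/(385 + 0*(18 + 0)) = 1/(385 + 0*18) = 1/(385 + 0) = 1/385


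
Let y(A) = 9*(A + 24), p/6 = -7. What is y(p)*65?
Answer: -10530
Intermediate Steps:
p = -42 (p = 6*(-7) = -42)
y(A) = 216 + 9*A (y(A) = 9*(24 + A) = 216 + 9*A)
y(p)*65 = (216 + 9*(-42))*65 = (216 - 378)*65 = -162*65 = -10530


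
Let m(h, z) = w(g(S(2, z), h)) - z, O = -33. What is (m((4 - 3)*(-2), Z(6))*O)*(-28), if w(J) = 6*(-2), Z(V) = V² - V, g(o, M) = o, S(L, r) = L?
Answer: -38808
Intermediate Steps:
w(J) = -12
m(h, z) = -12 - z
(m((4 - 3)*(-2), Z(6))*O)*(-28) = ((-12 - 6*(-1 + 6))*(-33))*(-28) = ((-12 - 6*5)*(-33))*(-28) = ((-12 - 1*30)*(-33))*(-28) = ((-12 - 30)*(-33))*(-28) = -42*(-33)*(-28) = 1386*(-28) = -38808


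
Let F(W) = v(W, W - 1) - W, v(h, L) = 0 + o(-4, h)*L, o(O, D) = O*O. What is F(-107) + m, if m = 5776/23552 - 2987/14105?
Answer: -33655414719/20762560 ≈ -1621.0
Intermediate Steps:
o(O, D) = O²
m = 695041/20762560 (m = 5776*(1/23552) - 2987*1/14105 = 361/1472 - 2987/14105 = 695041/20762560 ≈ 0.033476)
v(h, L) = 16*L (v(h, L) = 0 + (-4)²*L = 0 + 16*L = 16*L)
F(W) = -16 + 15*W (F(W) = 16*(W - 1) - W = 16*(-1 + W) - W = (-16 + 16*W) - W = -16 + 15*W)
F(-107) + m = (-16 + 15*(-107)) + 695041/20762560 = (-16 - 1605) + 695041/20762560 = -1621 + 695041/20762560 = -33655414719/20762560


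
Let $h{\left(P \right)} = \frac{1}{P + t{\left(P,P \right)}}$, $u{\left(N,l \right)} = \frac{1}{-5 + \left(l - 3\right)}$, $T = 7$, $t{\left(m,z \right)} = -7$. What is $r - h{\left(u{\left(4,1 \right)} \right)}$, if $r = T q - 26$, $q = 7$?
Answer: $\frac{1157}{50} \approx 23.14$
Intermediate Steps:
$u{\left(N,l \right)} = \frac{1}{-8 + l}$ ($u{\left(N,l \right)} = \frac{1}{-5 + \left(-3 + l\right)} = \frac{1}{-8 + l}$)
$h{\left(P \right)} = \frac{1}{-7 + P}$ ($h{\left(P \right)} = \frac{1}{P - 7} = \frac{1}{-7 + P}$)
$r = 23$ ($r = 7 \cdot 7 - 26 = 49 - 26 = 23$)
$r - h{\left(u{\left(4,1 \right)} \right)} = 23 - \frac{1}{-7 + \frac{1}{-8 + 1}} = 23 - \frac{1}{-7 + \frac{1}{-7}} = 23 - \frac{1}{-7 - \frac{1}{7}} = 23 - \frac{1}{- \frac{50}{7}} = 23 - - \frac{7}{50} = 23 + \frac{7}{50} = \frac{1157}{50}$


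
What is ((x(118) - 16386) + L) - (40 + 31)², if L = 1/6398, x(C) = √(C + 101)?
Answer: -137089945/6398 + √219 ≈ -21412.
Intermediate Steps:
x(C) = √(101 + C)
L = 1/6398 ≈ 0.00015630
((x(118) - 16386) + L) - (40 + 31)² = ((√(101 + 118) - 16386) + 1/6398) - (40 + 31)² = ((√219 - 16386) + 1/6398) - 1*71² = ((-16386 + √219) + 1/6398) - 1*5041 = (-104837627/6398 + √219) - 5041 = -137089945/6398 + √219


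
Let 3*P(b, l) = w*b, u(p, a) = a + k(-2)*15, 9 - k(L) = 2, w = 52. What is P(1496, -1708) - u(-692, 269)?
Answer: 76670/3 ≈ 25557.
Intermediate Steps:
k(L) = 7 (k(L) = 9 - 1*2 = 9 - 2 = 7)
u(p, a) = 105 + a (u(p, a) = a + 7*15 = a + 105 = 105 + a)
P(b, l) = 52*b/3 (P(b, l) = (52*b)/3 = 52*b/3)
P(1496, -1708) - u(-692, 269) = (52/3)*1496 - (105 + 269) = 77792/3 - 1*374 = 77792/3 - 374 = 76670/3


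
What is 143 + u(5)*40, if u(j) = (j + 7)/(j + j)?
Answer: 191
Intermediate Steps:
u(j) = (7 + j)/(2*j) (u(j) = (7 + j)/((2*j)) = (7 + j)*(1/(2*j)) = (7 + j)/(2*j))
143 + u(5)*40 = 143 + ((½)*(7 + 5)/5)*40 = 143 + ((½)*(⅕)*12)*40 = 143 + (6/5)*40 = 143 + 48 = 191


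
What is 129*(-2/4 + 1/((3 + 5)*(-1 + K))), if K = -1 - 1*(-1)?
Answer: -645/8 ≈ -80.625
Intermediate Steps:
K = 0 (K = -1 + 1 = 0)
129*(-2/4 + 1/((3 + 5)*(-1 + K))) = 129*(-2/4 + 1/((3 + 5)*(-1 + 0))) = 129*(-2*1/4 + 1/(8*(-1))) = 129*(-1/2 + 1/(-8)) = 129*(-1/2 + 1*(-1/8)) = 129*(-1/2 - 1/8) = 129*(-5/8) = -645/8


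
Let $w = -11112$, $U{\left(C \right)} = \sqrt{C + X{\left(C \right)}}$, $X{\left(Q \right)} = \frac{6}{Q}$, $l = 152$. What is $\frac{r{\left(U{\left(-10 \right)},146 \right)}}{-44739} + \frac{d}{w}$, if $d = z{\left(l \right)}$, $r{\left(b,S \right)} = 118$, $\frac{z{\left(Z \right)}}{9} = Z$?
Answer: $- \frac{2604757}{20714157} \approx -0.12575$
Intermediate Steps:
$z{\left(Z \right)} = 9 Z$
$U{\left(C \right)} = \sqrt{C + \frac{6}{C}}$
$d = 1368$ ($d = 9 \cdot 152 = 1368$)
$\frac{r{\left(U{\left(-10 \right)},146 \right)}}{-44739} + \frac{d}{w} = \frac{118}{-44739} + \frac{1368}{-11112} = 118 \left(- \frac{1}{44739}\right) + 1368 \left(- \frac{1}{11112}\right) = - \frac{118}{44739} - \frac{57}{463} = - \frac{2604757}{20714157}$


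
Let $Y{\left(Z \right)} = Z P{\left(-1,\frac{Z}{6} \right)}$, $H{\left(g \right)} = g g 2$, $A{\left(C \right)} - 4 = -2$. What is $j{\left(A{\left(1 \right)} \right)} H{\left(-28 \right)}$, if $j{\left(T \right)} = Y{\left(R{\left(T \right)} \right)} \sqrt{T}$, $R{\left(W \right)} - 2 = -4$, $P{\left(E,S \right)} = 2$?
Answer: $- 6272 \sqrt{2} \approx -8870.0$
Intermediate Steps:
$R{\left(W \right)} = -2$ ($R{\left(W \right)} = 2 - 4 = -2$)
$A{\left(C \right)} = 2$ ($A{\left(C \right)} = 4 - 2 = 2$)
$H{\left(g \right)} = 2 g^{2}$ ($H{\left(g \right)} = g^{2} \cdot 2 = 2 g^{2}$)
$Y{\left(Z \right)} = 2 Z$ ($Y{\left(Z \right)} = Z 2 = 2 Z$)
$j{\left(T \right)} = - 4 \sqrt{T}$ ($j{\left(T \right)} = 2 \left(-2\right) \sqrt{T} = - 4 \sqrt{T}$)
$j{\left(A{\left(1 \right)} \right)} H{\left(-28 \right)} = - 4 \sqrt{2} \cdot 2 \left(-28\right)^{2} = - 4 \sqrt{2} \cdot 2 \cdot 784 = - 4 \sqrt{2} \cdot 1568 = - 6272 \sqrt{2}$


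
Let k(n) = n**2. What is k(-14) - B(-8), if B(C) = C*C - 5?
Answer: 137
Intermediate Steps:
B(C) = -5 + C**2 (B(C) = C**2 - 5 = -5 + C**2)
k(-14) - B(-8) = (-14)**2 - (-5 + (-8)**2) = 196 - (-5 + 64) = 196 - 1*59 = 196 - 59 = 137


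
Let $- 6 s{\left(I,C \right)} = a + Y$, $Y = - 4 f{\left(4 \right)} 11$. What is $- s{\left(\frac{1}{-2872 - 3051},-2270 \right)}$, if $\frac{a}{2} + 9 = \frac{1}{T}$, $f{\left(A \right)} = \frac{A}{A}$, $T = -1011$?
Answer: $- \frac{31342}{3033} \approx -10.334$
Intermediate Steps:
$f{\left(A \right)} = 1$
$a = - \frac{18200}{1011}$ ($a = -18 + \frac{2}{-1011} = -18 + 2 \left(- \frac{1}{1011}\right) = -18 - \frac{2}{1011} = - \frac{18200}{1011} \approx -18.002$)
$Y = -44$ ($Y = \left(-4\right) 1 \cdot 11 = \left(-4\right) 11 = -44$)
$s{\left(I,C \right)} = \frac{31342}{3033}$ ($s{\left(I,C \right)} = - \frac{- \frac{18200}{1011} - 44}{6} = \left(- \frac{1}{6}\right) \left(- \frac{62684}{1011}\right) = \frac{31342}{3033}$)
$- s{\left(\frac{1}{-2872 - 3051},-2270 \right)} = \left(-1\right) \frac{31342}{3033} = - \frac{31342}{3033}$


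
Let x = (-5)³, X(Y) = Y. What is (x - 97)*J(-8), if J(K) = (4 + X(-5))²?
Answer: -222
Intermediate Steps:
x = -125
J(K) = 1 (J(K) = (4 - 5)² = (-1)² = 1)
(x - 97)*J(-8) = (-125 - 97)*1 = -222*1 = -222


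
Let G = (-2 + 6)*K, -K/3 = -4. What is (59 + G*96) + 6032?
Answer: 10699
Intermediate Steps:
K = 12 (K = -3*(-4) = 12)
G = 48 (G = (-2 + 6)*12 = 4*12 = 48)
(59 + G*96) + 6032 = (59 + 48*96) + 6032 = (59 + 4608) + 6032 = 4667 + 6032 = 10699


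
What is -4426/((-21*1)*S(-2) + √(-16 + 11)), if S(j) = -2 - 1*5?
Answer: -325311/10807 + 2213*I*√5/10807 ≈ -30.102 + 0.45789*I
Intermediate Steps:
S(j) = -7 (S(j) = -2 - 5 = -7)
-4426/((-21*1)*S(-2) + √(-16 + 11)) = -4426/(-21*1*(-7) + √(-16 + 11)) = -4426/(-21*(-7) + √(-5)) = -4426/(147 + I*√5)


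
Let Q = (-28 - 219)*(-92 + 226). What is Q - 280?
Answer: -33378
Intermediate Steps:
Q = -33098 (Q = -247*134 = -33098)
Q - 280 = -33098 - 280 = -33378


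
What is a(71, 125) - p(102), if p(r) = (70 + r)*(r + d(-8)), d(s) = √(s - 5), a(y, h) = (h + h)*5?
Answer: -16294 - 172*I*√13 ≈ -16294.0 - 620.16*I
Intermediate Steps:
a(y, h) = 10*h (a(y, h) = (2*h)*5 = 10*h)
d(s) = √(-5 + s)
p(r) = (70 + r)*(r + I*√13) (p(r) = (70 + r)*(r + √(-5 - 8)) = (70 + r)*(r + √(-13)) = (70 + r)*(r + I*√13))
a(71, 125) - p(102) = 10*125 - (102² + 70*102 + 70*I*√13 + I*102*√13) = 1250 - (10404 + 7140 + 70*I*√13 + 102*I*√13) = 1250 - (17544 + 172*I*√13) = 1250 + (-17544 - 172*I*√13) = -16294 - 172*I*√13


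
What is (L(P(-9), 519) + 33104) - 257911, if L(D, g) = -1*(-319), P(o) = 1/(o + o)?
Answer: -224488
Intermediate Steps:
P(o) = 1/(2*o)
L(D, g) = 319
(L(P(-9), 519) + 33104) - 257911 = (319 + 33104) - 257911 = 33423 - 257911 = -224488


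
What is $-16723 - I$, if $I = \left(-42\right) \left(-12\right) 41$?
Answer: $-37387$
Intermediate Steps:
$I = 20664$ ($I = 504 \cdot 41 = 20664$)
$-16723 - I = -16723 - 20664 = -37387$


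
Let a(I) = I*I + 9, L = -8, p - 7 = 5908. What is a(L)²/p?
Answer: 5329/5915 ≈ 0.90093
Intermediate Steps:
p = 5915 (p = 7 + 5908 = 5915)
a(I) = 9 + I² (a(I) = I² + 9 = 9 + I²)
a(L)²/p = (9 + (-8)²)²/5915 = (9 + 64)²*(1/5915) = 73²*(1/5915) = 5329*(1/5915) = 5329/5915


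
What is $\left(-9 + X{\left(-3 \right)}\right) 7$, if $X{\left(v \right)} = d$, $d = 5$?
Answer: $-28$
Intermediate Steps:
$X{\left(v \right)} = 5$
$\left(-9 + X{\left(-3 \right)}\right) 7 = \left(-9 + 5\right) 7 = \left(-4\right) 7 = -28$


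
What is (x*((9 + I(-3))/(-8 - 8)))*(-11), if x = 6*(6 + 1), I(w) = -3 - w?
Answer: 2079/8 ≈ 259.88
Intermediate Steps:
x = 42 (x = 6*7 = 42)
(x*((9 + I(-3))/(-8 - 8)))*(-11) = (42*((9 + (-3 - 1*(-3)))/(-8 - 8)))*(-11) = (42*((9 + (-3 + 3))/(-16)))*(-11) = (42*((9 + 0)*(-1/16)))*(-11) = (42*(9*(-1/16)))*(-11) = (42*(-9/16))*(-11) = -189/8*(-11) = 2079/8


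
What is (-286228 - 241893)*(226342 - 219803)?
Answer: -3453383219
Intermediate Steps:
(-286228 - 241893)*(226342 - 219803) = -528121*6539 = -3453383219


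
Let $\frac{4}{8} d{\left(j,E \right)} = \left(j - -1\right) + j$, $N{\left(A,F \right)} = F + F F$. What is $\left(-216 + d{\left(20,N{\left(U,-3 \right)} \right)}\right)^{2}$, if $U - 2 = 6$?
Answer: $17956$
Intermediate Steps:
$U = 8$ ($U = 2 + 6 = 8$)
$N{\left(A,F \right)} = F + F^{2}$
$d{\left(j,E \right)} = 2 + 4 j$ ($d{\left(j,E \right)} = 2 \left(\left(j - -1\right) + j\right) = 2 \left(\left(j + 1\right) + j\right) = 2 \left(\left(1 + j\right) + j\right) = 2 \left(1 + 2 j\right) = 2 + 4 j$)
$\left(-216 + d{\left(20,N{\left(U,-3 \right)} \right)}\right)^{2} = \left(-216 + \left(2 + 4 \cdot 20\right)\right)^{2} = \left(-216 + \left(2 + 80\right)\right)^{2} = \left(-216 + 82\right)^{2} = \left(-134\right)^{2} = 17956$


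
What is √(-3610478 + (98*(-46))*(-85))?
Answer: I*√3227298 ≈ 1796.5*I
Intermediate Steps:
√(-3610478 + (98*(-46))*(-85)) = √(-3610478 - 4508*(-85)) = √(-3610478 + 383180) = √(-3227298) = I*√3227298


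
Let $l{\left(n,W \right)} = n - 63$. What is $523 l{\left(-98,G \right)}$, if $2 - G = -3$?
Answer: $-84203$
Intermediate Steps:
$G = 5$ ($G = 2 - -3 = 2 + 3 = 5$)
$l{\left(n,W \right)} = -63 + n$
$523 l{\left(-98,G \right)} = 523 \left(-63 - 98\right) = 523 \left(-161\right) = -84203$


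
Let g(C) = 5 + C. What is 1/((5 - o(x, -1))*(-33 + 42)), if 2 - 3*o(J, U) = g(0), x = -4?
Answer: 1/54 ≈ 0.018519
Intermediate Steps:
o(J, U) = -1 (o(J, U) = ⅔ - (5 + 0)/3 = ⅔ - ⅓*5 = ⅔ - 5/3 = -1)
1/((5 - o(x, -1))*(-33 + 42)) = 1/((5 - 1*(-1))*(-33 + 42)) = 1/((5 + 1)*9) = 1/(6*9) = 1/54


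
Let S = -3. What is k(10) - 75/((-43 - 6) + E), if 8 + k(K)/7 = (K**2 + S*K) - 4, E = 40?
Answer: 1243/3 ≈ 414.33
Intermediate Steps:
k(K) = -84 - 21*K + 7*K**2 (k(K) = -56 + 7*((K**2 - 3*K) - 4) = -56 + 7*(-4 + K**2 - 3*K) = -56 + (-28 - 21*K + 7*K**2) = -84 - 21*K + 7*K**2)
k(10) - 75/((-43 - 6) + E) = (-84 - 21*10 + 7*10**2) - 75/((-43 - 6) + 40) = (-84 - 210 + 7*100) - 75/(-49 + 40) = (-84 - 210 + 700) - 75/(-9) = 406 - 75*(-1/9) = 406 + 25/3 = 1243/3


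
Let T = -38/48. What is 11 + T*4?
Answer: 47/6 ≈ 7.8333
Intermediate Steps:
T = -19/24 (T = -38*1/48 = -19/24 ≈ -0.79167)
11 + T*4 = 11 - 19/24*4 = 11 - 19/6 = 47/6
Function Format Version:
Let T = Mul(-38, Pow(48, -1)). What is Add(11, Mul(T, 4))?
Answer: Rational(47, 6) ≈ 7.8333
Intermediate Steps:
T = Rational(-19, 24) (T = Mul(-38, Rational(1, 48)) = Rational(-19, 24) ≈ -0.79167)
Add(11, Mul(T, 4)) = Add(11, Mul(Rational(-19, 24), 4)) = Add(11, Rational(-19, 6)) = Rational(47, 6)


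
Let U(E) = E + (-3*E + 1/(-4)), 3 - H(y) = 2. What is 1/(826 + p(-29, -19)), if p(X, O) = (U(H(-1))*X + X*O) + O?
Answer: 4/5693 ≈ 0.00070262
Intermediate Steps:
H(y) = 1 (H(y) = 3 - 1*2 = 3 - 2 = 1)
U(E) = -¼ - 2*E (U(E) = E + (-3*E - ¼) = E + (-¼ - 3*E) = -¼ - 2*E)
p(X, O) = O - 9*X/4 + O*X (p(X, O) = ((-¼ - 2*1)*X + X*O) + O = ((-¼ - 2)*X + O*X) + O = (-9*X/4 + O*X) + O = O - 9*X/4 + O*X)
1/(826 + p(-29, -19)) = 1/(826 + (-19 - 9/4*(-29) - 19*(-29))) = 1/(826 + (-19 + 261/4 + 551)) = 1/(826 + 2389/4) = 1/(5693/4) = 4/5693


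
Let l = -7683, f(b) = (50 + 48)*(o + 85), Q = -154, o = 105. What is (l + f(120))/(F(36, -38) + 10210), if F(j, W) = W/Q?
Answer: 842149/786189 ≈ 1.0712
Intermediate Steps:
f(b) = 18620 (f(b) = (50 + 48)*(105 + 85) = 98*190 = 18620)
F(j, W) = -W/154 (F(j, W) = W/(-154) = W*(-1/154) = -W/154)
(l + f(120))/(F(36, -38) + 10210) = (-7683 + 18620)/(-1/154*(-38) + 10210) = 10937/(19/77 + 10210) = 10937/(786189/77) = 10937*(77/786189) = 842149/786189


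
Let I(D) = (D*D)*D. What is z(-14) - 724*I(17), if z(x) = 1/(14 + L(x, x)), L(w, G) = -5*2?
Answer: -14228047/4 ≈ -3.5570e+6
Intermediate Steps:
I(D) = D**3 (I(D) = D**2*D = D**3)
L(w, G) = -10
z(x) = 1/4 (z(x) = 1/(14 - 10) = 1/4)
z(-14) - 724*I(17) = 1/4 - 724*17**3 = 1/4 - 724*4913 = 1/4 - 3557012 = -14228047/4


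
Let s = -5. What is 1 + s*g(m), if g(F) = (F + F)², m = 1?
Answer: -19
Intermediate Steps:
g(F) = 4*F² (g(F) = (2*F)² = 4*F²)
1 + s*g(m) = 1 - 20*1² = 1 - 20 = -19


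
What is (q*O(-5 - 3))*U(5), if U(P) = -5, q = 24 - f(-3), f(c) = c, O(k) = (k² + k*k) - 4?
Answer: -16740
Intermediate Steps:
O(k) = -4 + 2*k² (O(k) = (k² + k²) - 4 = 2*k² - 4 = -4 + 2*k²)
q = 27 (q = 24 - 1*(-3) = 24 + 3 = 27)
(q*O(-5 - 3))*U(5) = (27*(-4 + 2*(-5 - 3)²))*(-5) = (27*(-4 + 2*(-8)²))*(-5) = (27*(-4 + 2*64))*(-5) = (27*(-4 + 128))*(-5) = (27*124)*(-5) = 3348*(-5) = -16740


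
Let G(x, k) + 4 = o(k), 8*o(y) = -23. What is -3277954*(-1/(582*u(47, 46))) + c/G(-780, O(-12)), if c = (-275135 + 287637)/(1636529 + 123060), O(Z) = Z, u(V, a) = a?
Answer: 158614585710739/1295462209470 ≈ 122.44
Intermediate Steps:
o(y) = -23/8 (o(y) = (⅛)*(-23) = -23/8)
c = 12502/1759589 ≈ 0.0071051
G(x, k) = -55/8 (G(x, k) = -4 - 23/8 = -55/8)
-3277954*(-1/(582*u(47, 46))) + c/G(-780, O(-12)) = -3277954/((-582*46)) + 12502/(1759589*(-55/8)) = -3277954/(-26772) + (12502/1759589)*(-8/55) = -3277954*(-1/26772) - 100016/96777395 = 1638977/13386 - 100016/96777395 = 158614585710739/1295462209470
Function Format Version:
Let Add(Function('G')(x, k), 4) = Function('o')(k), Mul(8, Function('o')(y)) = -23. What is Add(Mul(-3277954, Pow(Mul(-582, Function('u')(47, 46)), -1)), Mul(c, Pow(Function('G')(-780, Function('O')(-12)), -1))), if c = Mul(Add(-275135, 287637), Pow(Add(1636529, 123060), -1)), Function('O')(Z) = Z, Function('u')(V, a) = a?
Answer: Rational(158614585710739, 1295462209470) ≈ 122.44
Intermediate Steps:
Function('o')(y) = Rational(-23, 8) (Function('o')(y) = Mul(Rational(1, 8), -23) = Rational(-23, 8))
c = Rational(12502, 1759589) (c = Mul(12502, Pow(1759589, -1)) = Mul(12502, Rational(1, 1759589)) = Rational(12502, 1759589) ≈ 0.0071051)
Function('G')(x, k) = Rational(-55, 8) (Function('G')(x, k) = Add(-4, Rational(-23, 8)) = Rational(-55, 8))
Add(Mul(-3277954, Pow(Mul(-582, Function('u')(47, 46)), -1)), Mul(c, Pow(Function('G')(-780, Function('O')(-12)), -1))) = Add(Mul(-3277954, Pow(Mul(-582, 46), -1)), Mul(Rational(12502, 1759589), Pow(Rational(-55, 8), -1))) = Add(Mul(-3277954, Pow(-26772, -1)), Mul(Rational(12502, 1759589), Rational(-8, 55))) = Add(Mul(-3277954, Rational(-1, 26772)), Rational(-100016, 96777395)) = Add(Rational(1638977, 13386), Rational(-100016, 96777395)) = Rational(158614585710739, 1295462209470)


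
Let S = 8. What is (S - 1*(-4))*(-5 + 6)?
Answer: 12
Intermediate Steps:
(S - 1*(-4))*(-5 + 6) = (8 - 1*(-4))*(-5 + 6) = (8 + 4)*1 = 12*1 = 12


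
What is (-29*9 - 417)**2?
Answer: 459684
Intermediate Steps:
(-29*9 - 417)**2 = (-261 - 417)**2 = (-678)**2 = 459684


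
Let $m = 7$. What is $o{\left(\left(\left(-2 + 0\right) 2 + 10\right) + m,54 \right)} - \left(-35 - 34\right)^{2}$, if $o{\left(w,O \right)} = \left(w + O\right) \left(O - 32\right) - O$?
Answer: $-3341$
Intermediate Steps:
$o{\left(w,O \right)} = - O + \left(-32 + O\right) \left(O + w\right)$ ($o{\left(w,O \right)} = \left(O + w\right) \left(-32 + O\right) - O = \left(-32 + O\right) \left(O + w\right) - O = - O + \left(-32 + O\right) \left(O + w\right)$)
$o{\left(\left(\left(-2 + 0\right) 2 + 10\right) + m,54 \right)} - \left(-35 - 34\right)^{2} = \left(54^{2} - 1782 - 32 \left(\left(\left(-2 + 0\right) 2 + 10\right) + 7\right) + 54 \left(\left(\left(-2 + 0\right) 2 + 10\right) + 7\right)\right) - \left(-35 - 34\right)^{2} = \left(2916 - 1782 - 32 \left(\left(\left(-2\right) 2 + 10\right) + 7\right) + 54 \left(\left(\left(-2\right) 2 + 10\right) + 7\right)\right) - \left(-69\right)^{2} = \left(2916 - 1782 - 32 \left(\left(-4 + 10\right) + 7\right) + 54 \left(\left(-4 + 10\right) + 7\right)\right) - 4761 = \left(2916 - 1782 - 32 \left(6 + 7\right) + 54 \left(6 + 7\right)\right) - 4761 = \left(2916 - 1782 - 416 + 54 \cdot 13\right) - 4761 = \left(2916 - 1782 - 416 + 702\right) - 4761 = 1420 - 4761 = -3341$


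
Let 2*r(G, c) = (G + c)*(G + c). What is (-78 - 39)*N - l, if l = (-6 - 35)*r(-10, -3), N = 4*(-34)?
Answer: 38753/2 ≈ 19377.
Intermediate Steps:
N = -136
r(G, c) = (G + c)**2/2 (r(G, c) = ((G + c)*(G + c))/2 = (G + c)**2/2)
l = -6929/2 (l = (-6 - 35)*((-10 - 3)**2/2) = -41*(-13)**2/2 = -41*169/2 = -6929/2 ≈ -3464.5)
(-78 - 39)*N - l = (-78 - 39)*(-136) - 1*(-6929/2) = -117*(-136) + 6929/2 = 15912 + 6929/2 = 38753/2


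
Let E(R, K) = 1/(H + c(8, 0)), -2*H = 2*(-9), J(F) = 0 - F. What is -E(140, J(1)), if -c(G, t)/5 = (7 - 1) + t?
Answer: 1/21 ≈ 0.047619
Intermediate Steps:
c(G, t) = -30 - 5*t (c(G, t) = -5*((7 - 1) + t) = -5*(6 + t) = -30 - 5*t)
J(F) = -F
H = 9 (H = -(-9) = -½*(-18) = 9)
E(R, K) = -1/21 (E(R, K) = 1/(9 + (-30 - 5*0)) = 1/(9 + (-30 + 0)) = 1/(9 - 30) = 1/(-21) = -1/21)
-E(140, J(1)) = -1*(-1/21) = 1/21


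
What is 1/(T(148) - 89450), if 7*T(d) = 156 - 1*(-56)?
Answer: -7/625938 ≈ -1.1183e-5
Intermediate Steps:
T(d) = 212/7 (T(d) = (156 - 1*(-56))/7 = (156 + 56)/7 = (1/7)*212 = 212/7)
1/(T(148) - 89450) = 1/(212/7 - 89450) = 1/(-625938/7) = -7/625938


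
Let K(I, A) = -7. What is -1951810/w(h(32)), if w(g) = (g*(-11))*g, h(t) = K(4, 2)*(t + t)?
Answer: 139415/157696 ≈ 0.88407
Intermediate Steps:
h(t) = -14*t (h(t) = -7*(t + t) = -14*t)
w(g) = -11*g**2 (w(g) = (-11*g)*g = -11*g**2)
-1951810/w(h(32)) = -1951810/((-11*(-14*32)**2)) = -1951810/((-11*(-448)**2)) = -1951810/((-11*200704)) = -1951810/(-2207744) = -1951810*(-1/2207744) = 139415/157696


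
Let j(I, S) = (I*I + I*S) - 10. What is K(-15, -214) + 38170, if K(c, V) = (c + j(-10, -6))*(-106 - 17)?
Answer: 21565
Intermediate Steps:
j(I, S) = -10 + I² + I*S (j(I, S) = (I² + I*S) - 10 = -10 + I² + I*S)
K(c, V) = -18450 - 123*c (K(c, V) = (c + (-10 + (-10)² - 10*(-6)))*(-106 - 17) = (c + (-10 + 100 + 60))*(-123) = (c + 150)*(-123) = (150 + c)*(-123) = -18450 - 123*c)
K(-15, -214) + 38170 = (-18450 - 123*(-15)) + 38170 = (-18450 + 1845) + 38170 = -16605 + 38170 = 21565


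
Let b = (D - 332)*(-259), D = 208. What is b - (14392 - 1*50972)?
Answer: 68696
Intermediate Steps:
b = 32116 (b = (208 - 332)*(-259) = -124*(-259) = 32116)
b - (14392 - 1*50972) = 32116 - (14392 - 1*50972) = 32116 - (14392 - 50972) = 32116 - 1*(-36580) = 32116 + 36580 = 68696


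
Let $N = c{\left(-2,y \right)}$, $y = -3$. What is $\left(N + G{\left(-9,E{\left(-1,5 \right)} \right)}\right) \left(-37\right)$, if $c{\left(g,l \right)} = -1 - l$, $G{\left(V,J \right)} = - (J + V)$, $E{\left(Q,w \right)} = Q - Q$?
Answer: $-407$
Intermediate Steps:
$E{\left(Q,w \right)} = 0$
$G{\left(V,J \right)} = - J - V$
$N = 2$ ($N = -1 - -3 = -1 + 3 = 2$)
$\left(N + G{\left(-9,E{\left(-1,5 \right)} \right)}\right) \left(-37\right) = \left(2 - -9\right) \left(-37\right) = \left(2 + \left(0 + 9\right)\right) \left(-37\right) = \left(2 + 9\right) \left(-37\right) = 11 \left(-37\right) = -407$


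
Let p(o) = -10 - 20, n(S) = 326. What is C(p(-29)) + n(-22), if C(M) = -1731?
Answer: -1405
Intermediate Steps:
p(o) = -30
C(p(-29)) + n(-22) = -1731 + 326 = -1405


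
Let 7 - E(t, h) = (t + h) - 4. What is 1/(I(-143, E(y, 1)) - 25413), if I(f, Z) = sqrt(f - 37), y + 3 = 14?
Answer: -8471/215273583 - 2*I*sqrt(5)/215273583 ≈ -3.935e-5 - 2.0774e-8*I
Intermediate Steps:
y = 11 (y = -3 + 14 = 11)
E(t, h) = 11 - h - t (E(t, h) = 7 - ((t + h) - 4) = 7 - ((h + t) - 4) = 7 - (-4 + h + t) = 7 + (4 - h - t) = 11 - h - t)
I(f, Z) = sqrt(-37 + f)
1/(I(-143, E(y, 1)) - 25413) = 1/(sqrt(-37 - 143) - 25413) = 1/(sqrt(-180) - 25413) = 1/(6*I*sqrt(5) - 25413) = 1/(-25413 + 6*I*sqrt(5))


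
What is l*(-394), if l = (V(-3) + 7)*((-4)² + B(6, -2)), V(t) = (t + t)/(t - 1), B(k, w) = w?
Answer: -46886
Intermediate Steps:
V(t) = 2*t/(-1 + t) (V(t) = (2*t)/(-1 + t) = 2*t/(-1 + t))
l = 119 (l = (2*(-3)/(-1 - 3) + 7)*((-4)² - 2) = (2*(-3)/(-4) + 7)*(16 - 2) = (2*(-3)*(-¼) + 7)*14 = (3/2 + 7)*14 = (17/2)*14 = 119)
l*(-394) = 119*(-394) = -46886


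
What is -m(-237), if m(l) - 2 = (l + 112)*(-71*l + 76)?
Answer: 2112873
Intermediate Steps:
m(l) = 2 + (76 - 71*l)*(112 + l) (m(l) = 2 + (l + 112)*(-71*l + 76) = 2 + (112 + l)*(76 - 71*l) = 2 + (76 - 71*l)*(112 + l))
-m(-237) = -(8514 - 7876*(-237) - 71*(-237)²) = -(8514 + 1866612 - 71*56169) = -(8514 + 1866612 - 3987999) = -1*(-2112873) = 2112873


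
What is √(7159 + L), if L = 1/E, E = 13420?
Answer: √322327535255/6710 ≈ 84.611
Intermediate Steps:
L = 1/13420 ≈ 7.4516e-5
√(7159 + L) = √(7159 + 1/13420) = √(96073781/13420) = √322327535255/6710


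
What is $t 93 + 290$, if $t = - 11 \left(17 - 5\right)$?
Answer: $-11986$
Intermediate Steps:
$t = -132$ ($t = \left(-11\right) 12 = -132$)
$t 93 + 290 = \left(-132\right) 93 + 290 = -12276 + 290 = -11986$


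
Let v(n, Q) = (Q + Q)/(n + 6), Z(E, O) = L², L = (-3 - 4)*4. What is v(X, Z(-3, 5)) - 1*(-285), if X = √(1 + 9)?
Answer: 8409/13 - 784*√10/13 ≈ 456.14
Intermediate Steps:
X = √10 ≈ 3.1623
L = -28 (L = -7*4 = -28)
Z(E, O) = 784 (Z(E, O) = (-28)² = 784)
v(n, Q) = 2*Q/(6 + n) (v(n, Q) = (2*Q)/(6 + n) = 2*Q/(6 + n))
v(X, Z(-3, 5)) - 1*(-285) = 2*784/(6 + √10) - 1*(-285) = 1568/(6 + √10) + 285 = 285 + 1568/(6 + √10)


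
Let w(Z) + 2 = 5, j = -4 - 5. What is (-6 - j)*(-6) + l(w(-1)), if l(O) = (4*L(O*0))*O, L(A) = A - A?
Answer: -18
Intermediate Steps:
j = -9
w(Z) = 3 (w(Z) = -2 + 5 = 3)
L(A) = 0
l(O) = 0 (l(O) = (4*0)*O = 0*O = 0)
(-6 - j)*(-6) + l(w(-1)) = (-6 - 1*(-9))*(-6) + 0 = (-6 + 9)*(-6) + 0 = 3*(-6) + 0 = -18 + 0 = -18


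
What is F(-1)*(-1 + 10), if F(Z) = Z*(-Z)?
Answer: -9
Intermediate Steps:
F(Z) = -Z**2
F(-1)*(-1 + 10) = (-1*(-1)**2)*(-1 + 10) = -1*1*9 = -1*9 = -9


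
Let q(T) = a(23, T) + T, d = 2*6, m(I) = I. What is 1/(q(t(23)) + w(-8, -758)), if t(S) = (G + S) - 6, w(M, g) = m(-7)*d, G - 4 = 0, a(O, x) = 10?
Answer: -1/53 ≈ -0.018868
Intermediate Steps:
d = 12
G = 4 (G = 4 + 0 = 4)
w(M, g) = -84 (w(M, g) = -7*12 = -84)
t(S) = -2 + S (t(S) = (4 + S) - 6 = -2 + S)
q(T) = 10 + T
1/(q(t(23)) + w(-8, -758)) = 1/((10 + (-2 + 23)) - 84) = 1/((10 + 21) - 84) = 1/(31 - 84) = 1/(-53) = -1/53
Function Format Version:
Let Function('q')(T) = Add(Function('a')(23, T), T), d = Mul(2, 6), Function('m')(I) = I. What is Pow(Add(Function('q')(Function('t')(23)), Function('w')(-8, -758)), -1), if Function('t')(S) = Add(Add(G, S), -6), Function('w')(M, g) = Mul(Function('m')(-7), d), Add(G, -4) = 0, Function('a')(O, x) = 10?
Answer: Rational(-1, 53) ≈ -0.018868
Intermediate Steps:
d = 12
G = 4 (G = Add(4, 0) = 4)
Function('w')(M, g) = -84 (Function('w')(M, g) = Mul(-7, 12) = -84)
Function('t')(S) = Add(-2, S) (Function('t')(S) = Add(Add(4, S), -6) = Add(-2, S))
Function('q')(T) = Add(10, T)
Pow(Add(Function('q')(Function('t')(23)), Function('w')(-8, -758)), -1) = Pow(Add(Add(10, Add(-2, 23)), -84), -1) = Pow(Add(Add(10, 21), -84), -1) = Pow(Add(31, -84), -1) = Pow(-53, -1) = Rational(-1, 53)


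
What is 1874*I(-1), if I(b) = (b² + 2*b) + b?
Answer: -3748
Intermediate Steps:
I(b) = b² + 3*b
1874*I(-1) = 1874*(-(3 - 1)) = 1874*(-1*2) = 1874*(-2) = -3748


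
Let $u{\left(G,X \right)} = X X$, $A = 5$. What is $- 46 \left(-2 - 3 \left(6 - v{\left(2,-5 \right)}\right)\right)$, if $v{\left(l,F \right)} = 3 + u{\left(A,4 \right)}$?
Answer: $-1702$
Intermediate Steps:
$u{\left(G,X \right)} = X^{2}$
$v{\left(l,F \right)} = 19$ ($v{\left(l,F \right)} = 3 + 4^{2} = 3 + 16 = 19$)
$- 46 \left(-2 - 3 \left(6 - v{\left(2,-5 \right)}\right)\right) = - 46 \left(-2 - 3 \left(6 - 19\right)\right) = - 46 \left(-2 - -39\right) = - 46 \left(-2 + 39\right) = \left(-46\right) 37 = -1702$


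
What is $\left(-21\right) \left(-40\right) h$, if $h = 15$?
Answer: $12600$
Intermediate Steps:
$\left(-21\right) \left(-40\right) h = \left(-21\right) \left(-40\right) 15 = 840 \cdot 15 = 12600$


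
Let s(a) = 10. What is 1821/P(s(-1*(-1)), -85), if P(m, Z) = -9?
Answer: -607/3 ≈ -202.33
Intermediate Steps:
1821/P(s(-1*(-1)), -85) = 1821/(-9) = 1821*(-⅑) = -607/3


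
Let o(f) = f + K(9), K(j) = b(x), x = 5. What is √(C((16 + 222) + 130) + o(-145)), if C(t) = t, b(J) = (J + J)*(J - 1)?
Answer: √263 ≈ 16.217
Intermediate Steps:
b(J) = 2*J*(-1 + J) (b(J) = (2*J)*(-1 + J) = 2*J*(-1 + J))
K(j) = 40 (K(j) = 2*5*(-1 + 5) = 2*5*4 = 40)
o(f) = 40 + f (o(f) = f + 40 = 40 + f)
√(C((16 + 222) + 130) + o(-145)) = √(((16 + 222) + 130) + (40 - 145)) = √((238 + 130) - 105) = √(368 - 105) = √263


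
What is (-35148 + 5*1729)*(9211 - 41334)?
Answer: 851355869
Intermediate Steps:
(-35148 + 5*1729)*(9211 - 41334) = (-35148 + 8645)*(-32123) = -26503*(-32123) = 851355869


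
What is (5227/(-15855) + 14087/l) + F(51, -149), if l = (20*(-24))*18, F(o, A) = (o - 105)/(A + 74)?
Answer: -56626627/45662400 ≈ -1.2401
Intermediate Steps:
F(o, A) = (-105 + o)/(74 + A)
l = -8640 (l = -480*18 = -8640)
(5227/(-15855) + 14087/l) + F(51, -149) = (5227/(-15855) + 14087/(-8640)) + (-105 + 51)/(74 - 149) = (5227*(-1/15855) + 14087*(-1/8640)) - 54/(-75) = (-5227/15855 - 14087/8640) - 1/75*(-54) = -17900711/9132480 + 18/25 = -56626627/45662400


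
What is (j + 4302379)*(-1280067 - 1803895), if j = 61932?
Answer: -13459369280182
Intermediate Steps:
(j + 4302379)*(-1280067 - 1803895) = (61932 + 4302379)*(-1280067 - 1803895) = 4364311*(-3083962) = -13459369280182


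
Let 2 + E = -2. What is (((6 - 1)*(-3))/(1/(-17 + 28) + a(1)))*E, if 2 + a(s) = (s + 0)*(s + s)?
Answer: 660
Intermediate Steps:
E = -4 (E = -2 - 2 = -4)
a(s) = -2 + 2*s**2 (a(s) = -2 + (s + 0)*(s + s) = -2 + s*(2*s) = -2 + 2*s**2)
(((6 - 1)*(-3))/(1/(-17 + 28) + a(1)))*E = (((6 - 1)*(-3))/(1/(-17 + 28) + (-2 + 2*1**2)))*(-4) = ((5*(-3))/(1/11 + (-2 + 2*1)))*(-4) = (-15/(1/11 + (-2 + 2)))*(-4) = (-15/(1/11 + 0))*(-4) = (-15/(1/11))*(-4) = (11*(-15))*(-4) = -165*(-4) = 660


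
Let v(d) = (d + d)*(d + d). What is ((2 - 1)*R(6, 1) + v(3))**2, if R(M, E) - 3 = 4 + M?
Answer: 2401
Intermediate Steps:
v(d) = 4*d**2 (v(d) = (2*d)*(2*d) = 4*d**2)
R(M, E) = 7 + M (R(M, E) = 3 + (4 + M) = 7 + M)
((2 - 1)*R(6, 1) + v(3))**2 = ((2 - 1)*(7 + 6) + 4*3**2)**2 = (1*13 + 4*9)**2 = (13 + 36)**2 = 49**2 = 2401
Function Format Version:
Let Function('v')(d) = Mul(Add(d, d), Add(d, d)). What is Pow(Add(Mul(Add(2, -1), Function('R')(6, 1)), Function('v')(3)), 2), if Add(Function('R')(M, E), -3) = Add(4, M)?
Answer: 2401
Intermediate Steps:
Function('v')(d) = Mul(4, Pow(d, 2)) (Function('v')(d) = Mul(Mul(2, d), Mul(2, d)) = Mul(4, Pow(d, 2)))
Function('R')(M, E) = Add(7, M) (Function('R')(M, E) = Add(3, Add(4, M)) = Add(7, M))
Pow(Add(Mul(Add(2, -1), Function('R')(6, 1)), Function('v')(3)), 2) = Pow(Add(Mul(Add(2, -1), Add(7, 6)), Mul(4, Pow(3, 2))), 2) = Pow(Add(Mul(1, 13), Mul(4, 9)), 2) = Pow(Add(13, 36), 2) = Pow(49, 2) = 2401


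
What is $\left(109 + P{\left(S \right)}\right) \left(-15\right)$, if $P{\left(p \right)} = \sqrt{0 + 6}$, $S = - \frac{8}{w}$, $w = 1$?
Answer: $-1635 - 15 \sqrt{6} \approx -1671.7$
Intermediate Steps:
$S = -8$ ($S = - \frac{8}{1} = \left(-8\right) 1 = -8$)
$P{\left(p \right)} = \sqrt{6}$
$\left(109 + P{\left(S \right)}\right) \left(-15\right) = \left(109 + \sqrt{6}\right) \left(-15\right) = -1635 - 15 \sqrt{6}$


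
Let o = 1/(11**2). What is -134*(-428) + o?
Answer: 6939593/121 ≈ 57352.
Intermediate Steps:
o = 1/121 ≈ 0.0082645
-134*(-428) + o = -134*(-428) + 1/121 = 57352 + 1/121 = 6939593/121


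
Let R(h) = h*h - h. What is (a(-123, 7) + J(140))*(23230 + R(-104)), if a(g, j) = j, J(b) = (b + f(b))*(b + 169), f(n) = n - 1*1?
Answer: 2944344700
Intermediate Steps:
R(h) = h**2 - h
f(n) = -1 + n (f(n) = n - 1 = -1 + n)
J(b) = (-1 + 2*b)*(169 + b) (J(b) = (b + (-1 + b))*(b + 169) = (-1 + 2*b)*(169 + b))
(a(-123, 7) + J(140))*(23230 + R(-104)) = (7 + (-169 + 2*140**2 + 337*140))*(23230 - 104*(-1 - 104)) = (7 + (-169 + 2*19600 + 47180))*(23230 - 104*(-105)) = (7 + (-169 + 39200 + 47180))*(23230 + 10920) = (7 + 86211)*34150 = 86218*34150 = 2944344700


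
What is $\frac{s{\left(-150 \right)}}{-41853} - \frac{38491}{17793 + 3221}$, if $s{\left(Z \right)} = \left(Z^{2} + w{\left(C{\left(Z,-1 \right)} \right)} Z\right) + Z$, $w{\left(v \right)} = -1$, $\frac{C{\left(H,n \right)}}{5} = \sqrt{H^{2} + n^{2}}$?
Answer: $- \frac{99227563}{41880902} \approx -2.3693$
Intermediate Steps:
$C{\left(H,n \right)} = 5 \sqrt{H^{2} + n^{2}}$
$s{\left(Z \right)} = Z^{2}$ ($s{\left(Z \right)} = \left(Z^{2} - Z\right) + Z = Z^{2}$)
$\frac{s{\left(-150 \right)}}{-41853} - \frac{38491}{17793 + 3221} = \frac{\left(-150\right)^{2}}{-41853} - \frac{38491}{17793 + 3221} = 22500 \left(- \frac{1}{41853}\right) - \frac{38491}{21014} = - \frac{7500}{13951} - \frac{38491}{21014} = - \frac{99227563}{41880902}$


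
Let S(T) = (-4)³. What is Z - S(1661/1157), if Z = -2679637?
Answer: -2679573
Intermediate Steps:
S(T) = -64
Z - S(1661/1157) = -2679637 - 1*(-64) = -2679637 + 64 = -2679573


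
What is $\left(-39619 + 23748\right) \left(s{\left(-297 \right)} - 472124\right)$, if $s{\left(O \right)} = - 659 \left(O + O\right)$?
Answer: $1280440538$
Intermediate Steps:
$s{\left(O \right)} = - 1318 O$ ($s{\left(O \right)} = - 659 \cdot 2 O = - 1318 O$)
$\left(-39619 + 23748\right) \left(s{\left(-297 \right)} - 472124\right) = \left(-39619 + 23748\right) \left(\left(-1318\right) \left(-297\right) - 472124\right) = - 15871 \left(391446 - 472124\right) = \left(-15871\right) \left(-80678\right) = 1280440538$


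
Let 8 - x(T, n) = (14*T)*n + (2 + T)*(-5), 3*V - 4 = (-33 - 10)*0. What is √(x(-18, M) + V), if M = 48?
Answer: 2*√27057/3 ≈ 109.66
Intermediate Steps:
V = 4/3 (V = 4/3 + ((-33 - 10)*0)/3 = 4/3 + (-43*0)/3 = 4/3 + (⅓)*0 = 4/3 + 0 = 4/3 ≈ 1.3333)
x(T, n) = 18 + 5*T - 14*T*n (x(T, n) = 8 - ((14*T)*n + (2 + T)*(-5)) = 8 - (14*T*n + (-10 - 5*T)) = 8 - (-10 - 5*T + 14*T*n) = 8 + (10 + 5*T - 14*T*n) = 18 + 5*T - 14*T*n)
√(x(-18, M) + V) = √((18 + 5*(-18) - 14*(-18)*48) + 4/3) = √((18 - 90 + 12096) + 4/3) = √(12024 + 4/3) = √(36076/3) = 2*√27057/3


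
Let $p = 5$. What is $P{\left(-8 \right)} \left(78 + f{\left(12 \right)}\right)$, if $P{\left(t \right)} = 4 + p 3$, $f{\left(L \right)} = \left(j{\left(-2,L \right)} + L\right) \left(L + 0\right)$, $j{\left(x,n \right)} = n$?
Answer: $6954$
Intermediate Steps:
$f{\left(L \right)} = 2 L^{2}$ ($f{\left(L \right)} = \left(L + L\right) \left(L + 0\right) = 2 L L = 2 L^{2}$)
$P{\left(t \right)} = 19$ ($P{\left(t \right)} = 4 + 5 \cdot 3 = 4 + 15 = 19$)
$P{\left(-8 \right)} \left(78 + f{\left(12 \right)}\right) = 19 \left(78 + 2 \cdot 12^{2}\right) = 19 \left(78 + 2 \cdot 144\right) = 19 \left(78 + 288\right) = 19 \cdot 366 = 6954$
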